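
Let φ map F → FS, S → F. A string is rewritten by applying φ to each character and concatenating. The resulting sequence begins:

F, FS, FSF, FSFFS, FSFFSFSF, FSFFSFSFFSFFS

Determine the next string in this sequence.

Rewriting the 13 symbols of FSFFSFSFFSFFS one by one yields FS F FS FS F FS F FS FS F FS FS F; concatenated:

FSFFSFSFFSFFSFSFFSFSF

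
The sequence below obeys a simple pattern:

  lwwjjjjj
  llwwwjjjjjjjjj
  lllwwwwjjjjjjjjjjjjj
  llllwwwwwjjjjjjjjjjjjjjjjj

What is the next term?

lllllwwwwwwjjjjjjjjjjjjjjjjjjjjj

The n-th term is n l's then n+1 w's then 4n+1 j's (n = 1, 2, …).
For the next term, n = 5, so the run lengths are 5, 6, 21.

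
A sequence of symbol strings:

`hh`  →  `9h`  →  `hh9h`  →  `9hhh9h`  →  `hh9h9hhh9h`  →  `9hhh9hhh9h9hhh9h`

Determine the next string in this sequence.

hh9h9hhh9h9hhh9hhh9h9hhh9h

From term 3 onward, concatenate the second-to-last term with the last: hh·9h = hh9h, 9h·hh9h = 9hhh9h, …
So term 7 is hh9h9hhh9h·9hhh9hhh9h9hhh9h.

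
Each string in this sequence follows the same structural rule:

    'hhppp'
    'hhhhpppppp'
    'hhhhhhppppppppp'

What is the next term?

hhhhhhhhpppppppppppp

Each string has the form h^{2n} p^{3n} (n = 1, 2, …).
At n = 4 the blocks have lengths 8, 12.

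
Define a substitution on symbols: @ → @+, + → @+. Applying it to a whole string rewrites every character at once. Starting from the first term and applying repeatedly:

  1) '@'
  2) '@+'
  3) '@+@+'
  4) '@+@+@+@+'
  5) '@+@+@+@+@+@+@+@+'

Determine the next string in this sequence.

Replace each of the 16 characters of @+@+@+@+@+@+@+@+ in place — @+ @+ @+ @+ @+ @+ @+ @+ @+ @+ @+ @+ @+ @+ @+ @+ — and concatenate.

@+@+@+@+@+@+@+@+@+@+@+@+@+@+@+@+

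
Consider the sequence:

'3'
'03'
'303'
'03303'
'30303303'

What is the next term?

0330330303303

Each term (from the third on) is the two preceding terms concatenated in order: term 3 = 3·03 = 303.
So term 6 is 03303·30303303.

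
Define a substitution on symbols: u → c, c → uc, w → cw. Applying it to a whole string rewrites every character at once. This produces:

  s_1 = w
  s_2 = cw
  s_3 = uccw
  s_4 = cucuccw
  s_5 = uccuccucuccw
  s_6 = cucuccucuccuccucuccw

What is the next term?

uccuccucuccuccucuccucuccuccucuccw

φ(cucuccucuccuccucuccw) expands symbol-by-symbol to uc c uc c uc uc c uc c uc uc c uc uc c uc c uc uc cw; joining the 20 pieces gives the next term.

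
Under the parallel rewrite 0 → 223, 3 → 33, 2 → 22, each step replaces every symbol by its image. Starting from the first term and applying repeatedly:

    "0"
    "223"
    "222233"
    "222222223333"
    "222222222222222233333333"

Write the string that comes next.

Rewriting the 24 symbols of 222222222222222233333333 one by one yields 22 22 22 22 22 22 22 22 22 22 22 22 22 22 22 22 33 33 33 33 33 33 33 33; concatenated:

222222222222222222222222222222223333333333333333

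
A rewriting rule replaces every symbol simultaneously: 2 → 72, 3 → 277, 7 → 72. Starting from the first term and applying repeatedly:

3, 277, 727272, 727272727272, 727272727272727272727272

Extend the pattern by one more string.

Rewriting the 24 symbols of 727272727272727272727272 one by one yields 72 72 72 72 72 72 72 72 72 72 72 72 72 72 72 72 72 72 72 72 72 72 72 72; concatenated:

727272727272727272727272727272727272727272727272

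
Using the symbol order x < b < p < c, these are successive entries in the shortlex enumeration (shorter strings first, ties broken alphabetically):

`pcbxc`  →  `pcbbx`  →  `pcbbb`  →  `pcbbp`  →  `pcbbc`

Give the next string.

pcbpx

The successor of pcbbc increments the rightmost position that isn't already c and resets every position after it to x.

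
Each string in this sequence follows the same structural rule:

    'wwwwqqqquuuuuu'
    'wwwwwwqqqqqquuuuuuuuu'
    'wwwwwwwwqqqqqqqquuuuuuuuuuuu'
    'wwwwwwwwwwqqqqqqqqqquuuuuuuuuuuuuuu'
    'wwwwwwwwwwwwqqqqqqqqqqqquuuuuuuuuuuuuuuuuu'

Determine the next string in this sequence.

Reading off run lengths: w runs 4, 6, 8, 10, 12; q runs 4, 6, 8, 10, 12; u runs 6, 9, 12, 15, 18 — each is linear in n, where the shown terms are n = 2, 3, 4, 5, 6.
For the next term, n = 7, so the run lengths are 14, 14, 21.

wwwwwwwwwwwwwwqqqqqqqqqqqqqquuuuuuuuuuuuuuuuuuuuu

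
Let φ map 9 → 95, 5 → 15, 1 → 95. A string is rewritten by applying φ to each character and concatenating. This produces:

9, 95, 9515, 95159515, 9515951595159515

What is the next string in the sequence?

φ(9515951595159515) expands symbol-by-symbol to 95 15 95 15 95 15 95 15 95 15 95 15 95 15 95 15; joining the 16 pieces gives the next term.

95159515951595159515951595159515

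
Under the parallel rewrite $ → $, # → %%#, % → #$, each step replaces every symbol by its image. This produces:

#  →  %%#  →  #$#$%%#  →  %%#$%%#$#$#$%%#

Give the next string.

Rewriting the 15 symbols of %%#$%%#$#$#$%%# one by one yields #$ #$ %%# $ #$ #$ %%# $ %%# $ %%# $ #$ #$ %%#; concatenated:

#$#$%%#$#$#$%%#$%%#$%%#$#$#$%%#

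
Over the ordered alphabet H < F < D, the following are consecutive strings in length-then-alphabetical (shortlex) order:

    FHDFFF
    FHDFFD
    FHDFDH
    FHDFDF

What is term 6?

FHDDHH

Stepping forward 2 times from FHDFDF: FHDFDF → FHDFDD, then the target.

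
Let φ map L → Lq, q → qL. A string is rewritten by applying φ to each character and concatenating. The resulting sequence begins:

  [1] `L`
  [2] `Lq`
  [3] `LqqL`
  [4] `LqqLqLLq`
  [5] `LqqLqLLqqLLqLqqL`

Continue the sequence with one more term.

Replace each of the 16 characters of LqqLqLLqqLLqLqqL in place — Lq qL qL Lq qL Lq Lq qL qL Lq Lq qL Lq qL qL Lq — and concatenate.

LqqLqLLqqLLqLqqLqLLqLqqLLqqLqLLq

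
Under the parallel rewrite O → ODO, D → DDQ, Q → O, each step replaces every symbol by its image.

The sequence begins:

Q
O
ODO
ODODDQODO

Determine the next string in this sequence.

ODODDQODODDQDDQOODODDQODO

Apply φ to ODODDQODO symbol by symbol: O→ODO, D→DDQ, O→ODO, D→DDQ, D→DDQ, Q→O, O→ODO, D→DDQ, O→ODO; joined: ODO DDQ ODO DDQ DDQ O ODO DDQ ODO.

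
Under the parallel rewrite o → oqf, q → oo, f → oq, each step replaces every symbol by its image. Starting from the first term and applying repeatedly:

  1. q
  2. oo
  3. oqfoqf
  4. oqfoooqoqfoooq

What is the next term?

Replace each of the 14 characters of oqfoooqoqfoooq in place — oqf oo oq oqf oqf oqf oo oqf oo oq oqf oqf oqf oo — and concatenate.

oqfoooqoqfoqfoqfoooqfoooqoqfoqfoqfoo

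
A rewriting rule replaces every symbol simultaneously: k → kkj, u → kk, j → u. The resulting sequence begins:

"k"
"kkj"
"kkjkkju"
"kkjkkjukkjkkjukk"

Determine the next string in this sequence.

kkjkkjukkjkkjukkkkjkkjukkjkkjukkkkjkkj

φ(kkjkkjukkjkkjukk) expands symbol-by-symbol to kkj kkj u kkj kkj u kk kkj kkj u kkj kkj u kk kkj kkj; joining the 16 pieces gives the next term.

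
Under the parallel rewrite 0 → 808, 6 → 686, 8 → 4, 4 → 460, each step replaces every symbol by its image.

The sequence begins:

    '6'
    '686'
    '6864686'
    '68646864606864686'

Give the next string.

φ(68646864606864686) expands symbol-by-symbol to 686 4 686 460 686 4 686 460 686 808 686 4 686 460 686 4 686; joining the 17 pieces gives the next term.

6864686460686468646068680868646864606864686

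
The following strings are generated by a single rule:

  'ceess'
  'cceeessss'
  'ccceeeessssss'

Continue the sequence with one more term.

cccceeeeessssssss

Reading off run lengths: c runs 1, 2, 3; e runs 2, 3, 4; s runs 2, 4, 6 — each is linear in n (n = 1, 2, …).
At n = 4 the blocks have lengths 4, 5, 8.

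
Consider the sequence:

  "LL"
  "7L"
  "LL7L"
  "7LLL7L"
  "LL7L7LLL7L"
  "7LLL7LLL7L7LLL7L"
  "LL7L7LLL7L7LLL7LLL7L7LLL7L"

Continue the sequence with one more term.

7LLL7LLL7L7LLL7LLL7L7LLL7L7LLL7LLL7L7LLL7L

From term 3 onward, concatenate the second-to-last term with the last: LL·7L = LL7L, 7L·LL7L = 7LLL7L, …
Continuing: 7LLL7LLL7L7LLL7L · LL7L7LLL7L7LLL7LLL7L7LLL7L gives term 8.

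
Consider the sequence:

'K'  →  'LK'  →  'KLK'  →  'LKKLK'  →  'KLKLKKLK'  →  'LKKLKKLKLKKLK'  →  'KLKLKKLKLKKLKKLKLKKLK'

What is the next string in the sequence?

This is a Fibonacci-style word recurrence s(k) = s(k−2)·s(k−1): e.g. K·LK = KLK.
Continuing: LKKLKKLKLKKLK · KLKLKKLKLKKLKKLKLKKLK gives term 8.

LKKLKKLKLKKLKKLKLKKLKLKKLKKLKLKKLK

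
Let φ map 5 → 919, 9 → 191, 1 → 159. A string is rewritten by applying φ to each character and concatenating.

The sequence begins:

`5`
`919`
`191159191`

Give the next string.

159191159159919191159191159

Apply φ to 191159191 symbol by symbol: 1→159, 9→191, 1→159, 1→159, 5→919, 9→191, 1→159, 9→191, 1→159; joined: 159 191 159 159 919 191 159 191 159.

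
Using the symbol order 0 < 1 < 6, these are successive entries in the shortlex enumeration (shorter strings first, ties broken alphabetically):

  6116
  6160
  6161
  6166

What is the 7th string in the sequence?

6606

Continuing the enumeration 3 steps past 6166: 6166 → 6600 → 6601 → (answer).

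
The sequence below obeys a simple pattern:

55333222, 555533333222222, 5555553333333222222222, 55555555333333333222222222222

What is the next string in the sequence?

555555555533333333333222222222222222

Reading off run lengths: 5 runs 2, 4, 6, 8; 3 runs 3, 5, 7, 9; 2 runs 3, 6, 9, 12 — each is linear in n (n = 1, 2, …).
Setting n = 5 gives 10, 11, 15 characters in each block.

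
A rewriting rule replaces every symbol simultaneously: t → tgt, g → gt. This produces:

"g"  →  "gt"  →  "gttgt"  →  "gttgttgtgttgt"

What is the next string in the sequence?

gttgttgtgttgttgtgttgtgttgttgtgttgt

Applying the rule to each of the 13 symbols of gttgttgtgttgt gives the pieces gt tgt tgt gt tgt tgt gt tgt gt tgt tgt gt tgt, which concatenate to the answer.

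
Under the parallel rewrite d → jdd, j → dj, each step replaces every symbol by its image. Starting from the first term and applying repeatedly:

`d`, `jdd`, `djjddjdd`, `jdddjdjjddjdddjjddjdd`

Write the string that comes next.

Replace each of the 21 characters of jdddjdjjddjdddjjddjdd in place — dj jdd jdd jdd dj jdd dj dj jdd jdd dj jdd jdd jdd dj dj jdd jdd dj jdd jdd — and concatenate.

djjddjddjdddjjdddjdjjddjdddjjddjddjdddjdjjddjdddjjddjdd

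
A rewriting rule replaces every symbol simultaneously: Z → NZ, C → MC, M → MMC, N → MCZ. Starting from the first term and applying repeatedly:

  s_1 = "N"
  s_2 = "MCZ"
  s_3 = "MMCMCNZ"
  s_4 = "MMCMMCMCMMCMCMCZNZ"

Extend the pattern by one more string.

Rewriting the 18 symbols of MMCMMCMCMMCMCMCZNZ one by one yields MMC MMC MC MMC MMC MC MMC MC MMC MMC MC MMC MC MMC MC NZ MCZ NZ; concatenated:

MMCMMCMCMMCMMCMCMMCMCMMCMMCMCMMCMCMMCMCNZMCZNZ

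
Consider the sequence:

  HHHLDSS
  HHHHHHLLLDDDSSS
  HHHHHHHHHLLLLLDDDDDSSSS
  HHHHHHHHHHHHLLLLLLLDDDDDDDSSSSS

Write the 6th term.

Term n consists of 3n H's, followed by 2n-1 L's, followed by 2n-1 D's, followed by n+1 S's (n = 1, 2, …).
At n = 6 the blocks have lengths 18, 11, 11, 7.

HHHHHHHHHHHHHHHHHHLLLLLLLLLLLDDDDDDDDDDDSSSSSSS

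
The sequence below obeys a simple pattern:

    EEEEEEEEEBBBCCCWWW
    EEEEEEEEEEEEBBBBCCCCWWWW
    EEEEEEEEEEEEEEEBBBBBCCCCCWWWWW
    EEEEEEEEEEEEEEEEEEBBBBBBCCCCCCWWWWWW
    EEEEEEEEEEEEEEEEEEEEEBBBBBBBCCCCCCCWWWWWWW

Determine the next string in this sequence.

Reading off run lengths: E runs 9, 12, 15, 18, 21; B runs 3, 4, 5, 6, 7; C runs 3, 4, 5, 6, 7; W runs 3, 4, 5, 6, 7 — each is linear in n, where the shown terms are n = 3, 4, 5, 6, 7.
For the next term, n = 8, so the run lengths are 24, 8, 8, 8.

EEEEEEEEEEEEEEEEEEEEEEEEBBBBBBBBCCCCCCCCWWWWWWWW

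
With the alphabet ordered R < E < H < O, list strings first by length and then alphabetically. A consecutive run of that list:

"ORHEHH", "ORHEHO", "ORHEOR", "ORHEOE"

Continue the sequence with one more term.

ORHEOH

Treat ORHEOE as a base-4 numeral over the given alphabet and add one, carrying through any trailing O's.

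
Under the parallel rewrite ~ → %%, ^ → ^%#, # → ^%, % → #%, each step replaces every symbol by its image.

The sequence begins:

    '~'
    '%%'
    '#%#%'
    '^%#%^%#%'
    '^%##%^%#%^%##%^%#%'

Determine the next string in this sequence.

Applying the rule to each of the 18 symbols of ^%##%^%#%^%##%^%#% gives the pieces ^%# #% ^% ^% #% ^%# #% ^% #% ^%# #% ^% ^% #% ^%# #% ^% #%, which concatenate to the answer.

^%##%^%^%#%^%##%^%#%^%##%^%^%#%^%##%^%#%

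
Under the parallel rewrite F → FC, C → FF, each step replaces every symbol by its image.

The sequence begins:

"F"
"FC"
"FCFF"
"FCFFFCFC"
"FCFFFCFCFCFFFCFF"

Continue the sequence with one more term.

FCFFFCFCFCFFFCFFFCFFFCFCFCFFFCFC

Applying the rule to each of the 16 symbols of FCFFFCFCFCFFFCFF gives the pieces FC FF FC FC FC FF FC FF FC FF FC FC FC FF FC FC, which concatenate to the answer.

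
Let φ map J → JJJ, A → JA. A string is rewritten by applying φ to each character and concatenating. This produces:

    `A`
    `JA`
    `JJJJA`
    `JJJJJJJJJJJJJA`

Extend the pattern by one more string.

Replace each of the 14 characters of JJJJJJJJJJJJJA in place — JJJ JJJ JJJ JJJ JJJ JJJ JJJ JJJ JJJ JJJ JJJ JJJ JJJ JA — and concatenate.

JJJJJJJJJJJJJJJJJJJJJJJJJJJJJJJJJJJJJJJJA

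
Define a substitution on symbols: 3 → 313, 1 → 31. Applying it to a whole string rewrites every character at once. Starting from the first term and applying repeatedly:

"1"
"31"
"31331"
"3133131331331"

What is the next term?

Rewriting the 13 symbols of 3133131331331 one by one yields 313 31 313 313 31 313 31 313 313 31 313 313 31; concatenated:

3133131331331313313133133131331331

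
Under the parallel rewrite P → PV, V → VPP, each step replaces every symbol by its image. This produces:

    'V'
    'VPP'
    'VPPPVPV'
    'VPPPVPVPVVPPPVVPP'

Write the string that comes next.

VPPPVPVPVVPPPVVPPPVVPPVPPPVPVPVVPPVPPPVPV

Applying the rule to each of the 17 symbols of VPPPVPVPVVPPPVVPP gives the pieces VPP PV PV PV VPP PV VPP PV VPP VPP PV PV PV VPP VPP PV PV, which concatenate to the answer.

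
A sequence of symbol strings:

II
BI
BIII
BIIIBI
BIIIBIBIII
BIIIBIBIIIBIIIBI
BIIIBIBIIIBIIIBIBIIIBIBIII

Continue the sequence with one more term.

From term 3 onward, concatenate the last term with the second-to-last: BI·II = BIII, BIII·BI = BIIIBI, …
The next term joins BIIIBIBIIIBIIIBIBIIIBIBIII and BIIIBIBIIIBIIIBI.

BIIIBIBIIIBIIIBIBIIIBIBIIIBIIIBIBIIIBIIIBI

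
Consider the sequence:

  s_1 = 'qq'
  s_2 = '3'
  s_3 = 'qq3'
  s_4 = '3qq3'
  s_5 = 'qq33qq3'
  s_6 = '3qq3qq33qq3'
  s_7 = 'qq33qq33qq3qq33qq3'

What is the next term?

This is a Fibonacci-style word recurrence s(k) = s(k−2)·s(k−1): e.g. qq·3 = qq3.
The next term joins 3qq3qq33qq3 and qq33qq33qq3qq33qq3.

3qq3qq33qq3qq33qq33qq3qq33qq3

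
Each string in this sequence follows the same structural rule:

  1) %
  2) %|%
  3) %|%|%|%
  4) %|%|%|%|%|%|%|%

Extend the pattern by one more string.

%|%|%|%|%|%|%|%|%|%|%|%|%|%|%|%

Each string is two copies of the previous one joined by '|'.
One more doubling of %|%|%|%|%|%|%|% gives the answer.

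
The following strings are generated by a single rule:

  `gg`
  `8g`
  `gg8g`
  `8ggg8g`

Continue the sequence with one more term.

gg8g8ggg8g

From term 3 onward, concatenate the second-to-last term with the last: gg·8g = gg8g, 8g·gg8g = 8ggg8g, …
Continuing: gg8g · 8ggg8g gives term 5.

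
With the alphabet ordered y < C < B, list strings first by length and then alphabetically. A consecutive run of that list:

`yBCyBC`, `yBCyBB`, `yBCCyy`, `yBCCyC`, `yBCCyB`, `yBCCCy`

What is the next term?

yBCCCC

Find the rightmost character of yBCCCy below B, bump it to the next letter, and reset everything to its right to y.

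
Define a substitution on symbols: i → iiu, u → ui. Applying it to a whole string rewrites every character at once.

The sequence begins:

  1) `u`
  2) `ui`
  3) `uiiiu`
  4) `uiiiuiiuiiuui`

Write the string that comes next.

uiiiuiiuiiuuiiiuiiuuiiiuiiuuiuiiiu

Replace each of the 13 characters of uiiiuiiuiiuui in place — ui iiu iiu iiu ui iiu iiu ui iiu iiu ui ui iiu — and concatenate.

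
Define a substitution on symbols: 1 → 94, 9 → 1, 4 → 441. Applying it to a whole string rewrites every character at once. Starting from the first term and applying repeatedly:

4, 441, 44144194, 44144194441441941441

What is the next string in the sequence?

44144194441441941441441441944414419414419444144194

φ(44144194441441941441) expands symbol-by-symbol to 441 441 94 441 441 94 1 441 441 441 94 441 441 94 1 441 94 441 441 94; joining the 20 pieces gives the next term.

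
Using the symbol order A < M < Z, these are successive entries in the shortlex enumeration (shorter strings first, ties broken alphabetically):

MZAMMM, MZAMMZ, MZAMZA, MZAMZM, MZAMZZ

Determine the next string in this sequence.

Find the rightmost character of MZAMZZ below Z, bump it to the next letter, and reset everything to its right to A.

MZAZAA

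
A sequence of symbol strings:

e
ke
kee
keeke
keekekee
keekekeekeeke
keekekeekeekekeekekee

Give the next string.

From term 3 onward, concatenate the last term with the second-to-last: ke·e = kee, kee·ke = keeke, …
So term 8 is keekekeekeekekeekekee·keekekeekeeke.

keekekeekeekekeekekeekeekekeekeeke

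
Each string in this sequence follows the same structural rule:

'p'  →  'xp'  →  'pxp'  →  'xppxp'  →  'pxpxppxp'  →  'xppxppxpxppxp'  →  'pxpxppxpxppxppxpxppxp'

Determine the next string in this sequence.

xppxppxpxppxppxpxppxpxppxppxpxppxp

This is a Fibonacci-style word recurrence s(k) = s(k−2)·s(k−1): e.g. p·xp = pxp.
So term 8 is xppxppxpxppxp·pxpxppxpxppxppxpxppxp.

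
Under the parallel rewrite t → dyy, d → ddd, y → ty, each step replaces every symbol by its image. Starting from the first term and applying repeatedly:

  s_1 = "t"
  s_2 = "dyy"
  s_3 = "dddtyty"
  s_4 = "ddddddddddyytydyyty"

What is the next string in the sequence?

ddddddddddddddddddddddddddddddtytydyytydddtytydyyty

φ(ddddddddddyytydyyty) expands symbol-by-symbol to ddd ddd ddd ddd ddd ddd ddd ddd ddd ddd ty ty dyy ty ddd ty ty dyy ty; joining the 19 pieces gives the next term.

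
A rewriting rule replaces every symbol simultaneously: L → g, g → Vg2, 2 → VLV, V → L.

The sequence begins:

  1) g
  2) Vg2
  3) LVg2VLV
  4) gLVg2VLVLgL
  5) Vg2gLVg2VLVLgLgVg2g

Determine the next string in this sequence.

LVg2VLVVg2gLVg2VLVLgLgVg2gVg2LVg2VLVVg2

φ(Vg2gLVg2VLVLgLgVg2g) expands symbol-by-symbol to L Vg2 VLV Vg2 g L Vg2 VLV L g L g Vg2 g Vg2 L Vg2 VLV Vg2; joining the 19 pieces gives the next term.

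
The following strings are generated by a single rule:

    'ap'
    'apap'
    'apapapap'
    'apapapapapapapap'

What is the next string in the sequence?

apapapapapapapapapapapapapapapap

s(k+1) = s(k)·s(k) — each term doubles the last.
So the next term is two copies of apapapapapapapap.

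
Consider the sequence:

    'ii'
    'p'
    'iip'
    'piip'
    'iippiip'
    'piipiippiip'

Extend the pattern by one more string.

Each term (from the third on) is the two preceding terms concatenated in order: term 3 = ii·p = iip.
Continuing: iippiip · piipiippiip gives term 7.

iippiippiipiippiip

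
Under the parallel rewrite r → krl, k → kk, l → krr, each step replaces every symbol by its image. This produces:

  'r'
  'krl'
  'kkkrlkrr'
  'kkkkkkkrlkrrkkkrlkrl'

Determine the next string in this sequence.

φ(kkkkkkkrlkrrkkkrlkrl) expands symbol-by-symbol to kk kk kk kk kk kk kk krl krr kk krl krl kk kk kk krl krr kk krl krr; joining the 20 pieces gives the next term.

kkkkkkkkkkkkkkkrlkrrkkkrlkrlkkkkkkkrlkrrkkkrlkrr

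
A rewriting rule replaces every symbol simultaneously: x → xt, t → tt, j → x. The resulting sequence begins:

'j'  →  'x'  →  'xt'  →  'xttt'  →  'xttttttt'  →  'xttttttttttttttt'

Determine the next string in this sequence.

xttttttttttttttttttttttttttttttt

Applying the rule to each of the 16 symbols of xttttttttttttttt gives the pieces xt tt tt tt tt tt tt tt tt tt tt tt tt tt tt tt, which concatenate to the answer.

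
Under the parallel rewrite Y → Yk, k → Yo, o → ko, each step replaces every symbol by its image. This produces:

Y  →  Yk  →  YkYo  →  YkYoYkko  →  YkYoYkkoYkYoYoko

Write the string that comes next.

YkYoYkkoYkYoYokoYkYoYkkoYkkoYoko

φ(YkYoYkkoYkYoYoko) expands symbol-by-symbol to Yk Yo Yk ko Yk Yo Yo ko Yk Yo Yk ko Yk ko Yo ko; joining the 16 pieces gives the next term.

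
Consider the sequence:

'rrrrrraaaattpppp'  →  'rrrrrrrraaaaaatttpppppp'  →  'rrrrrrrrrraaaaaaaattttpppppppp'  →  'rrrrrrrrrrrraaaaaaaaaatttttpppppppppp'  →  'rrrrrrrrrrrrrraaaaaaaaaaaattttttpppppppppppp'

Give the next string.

The n-th term is 2n+2 r's then 2n a's then n t's then 2n p's, where the shown terms are n = 2, 3, 4, 5, 6.
For the next term, n = 7, so the run lengths are 16, 14, 7, 14.

rrrrrrrrrrrrrrrraaaaaaaaaaaaaatttttttpppppppppppppp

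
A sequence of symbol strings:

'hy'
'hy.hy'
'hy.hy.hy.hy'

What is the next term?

s(k+1) = s(k)·.·s(k) — each term doubles the last with '.' between the halves.
So the next term is two copies of hy.hy.hy.hy with '.' between the halves.

hy.hy.hy.hy.hy.hy.hy.hy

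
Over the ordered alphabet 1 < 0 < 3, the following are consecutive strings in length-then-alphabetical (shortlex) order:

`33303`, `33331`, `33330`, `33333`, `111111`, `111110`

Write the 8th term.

111101

Continuing the enumeration 2 steps past 111110: 111110 → 111113 → (answer).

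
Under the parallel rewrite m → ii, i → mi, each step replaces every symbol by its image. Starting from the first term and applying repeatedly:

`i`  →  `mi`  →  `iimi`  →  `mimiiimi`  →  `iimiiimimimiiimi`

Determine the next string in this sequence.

Rewriting the 16 symbols of iimiiimimimiiimi one by one yields mi mi ii mi mi mi ii mi ii mi ii mi mi mi ii mi; concatenated:

mimiiimimimiiimiiimiiimimimiiimi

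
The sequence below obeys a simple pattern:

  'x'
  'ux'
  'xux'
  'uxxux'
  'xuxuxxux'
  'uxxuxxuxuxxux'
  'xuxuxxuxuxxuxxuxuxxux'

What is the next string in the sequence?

uxxuxxuxuxxuxxuxuxxuxuxxuxxuxuxxux

This is a Fibonacci-style word recurrence s(k) = s(k−2)·s(k−1): e.g. x·ux = xux.
Continuing: uxxuxxuxuxxux · xuxuxxuxuxxuxxuxuxxux gives term 8.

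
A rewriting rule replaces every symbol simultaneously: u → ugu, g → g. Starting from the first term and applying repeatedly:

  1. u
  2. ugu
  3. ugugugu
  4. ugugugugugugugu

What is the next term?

Applying the rule to each of the 15 symbols of ugugugugugugugu gives the pieces ugu g ugu g ugu g ugu g ugu g ugu g ugu g ugu, which concatenate to the answer.

ugugugugugugugugugugugugugugugu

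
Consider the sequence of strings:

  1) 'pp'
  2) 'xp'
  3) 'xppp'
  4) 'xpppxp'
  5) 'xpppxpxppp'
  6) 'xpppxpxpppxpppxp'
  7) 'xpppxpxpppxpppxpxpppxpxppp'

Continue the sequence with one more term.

Each term (from the third on) is the previous term followed by the one before it: term 3 = xp·pp = xppp.
The next term joins xpppxpxpppxpppxpxpppxpxppp and xpppxpxpppxpppxp.

xpppxpxpppxpppxpxpppxpxpppxpppxpxpppxpppxp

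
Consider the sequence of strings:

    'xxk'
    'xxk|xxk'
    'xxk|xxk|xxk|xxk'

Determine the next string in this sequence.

xxk|xxk|xxk|xxk|xxk|xxk|xxk|xxk

s(k+1) = s(k)·|·s(k) — each term doubles the last with '|' between the halves.
So the next term is two copies of xxk|xxk|xxk|xxk with '|' between the halves.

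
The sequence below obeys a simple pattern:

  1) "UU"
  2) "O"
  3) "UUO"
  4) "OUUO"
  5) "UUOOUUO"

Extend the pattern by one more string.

OUUOUUOOUUO

This is a Fibonacci-style word recurrence s(k) = s(k−2)·s(k−1): e.g. UU·O = UUO.
The next term joins OUUO and UUOOUUO.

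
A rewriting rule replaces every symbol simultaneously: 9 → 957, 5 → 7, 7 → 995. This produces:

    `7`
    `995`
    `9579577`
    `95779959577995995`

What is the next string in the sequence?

95779959959579577957799599595795779579577

Replace each of the 17 characters of 95779959577995995 in place — 957 7 995 995 957 957 7 957 7 995 995 957 957 7 957 957 7 — and concatenate.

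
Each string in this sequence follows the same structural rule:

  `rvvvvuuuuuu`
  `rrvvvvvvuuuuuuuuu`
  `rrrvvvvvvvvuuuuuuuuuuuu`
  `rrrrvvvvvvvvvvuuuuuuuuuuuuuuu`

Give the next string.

rrrrrvvvvvvvvvvvvuuuuuuuuuuuuuuuuuu

The n-th term is n-1 r's then 2n v's then 3n u's, where the shown terms are n = 2, 3, 4, 5.
Setting n = 6 gives 5, 12, 18 characters in each block.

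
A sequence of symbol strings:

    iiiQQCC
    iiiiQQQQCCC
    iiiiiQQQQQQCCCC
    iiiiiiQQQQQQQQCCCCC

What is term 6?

iiiiiiiiQQQQQQQQQQQQCCCCCCC

Each string has the form i^{n+2} Q^{2n} C^{n+1} (n = 1, 2, …).
For term 6, n = 6, so the run lengths are 8, 12, 7.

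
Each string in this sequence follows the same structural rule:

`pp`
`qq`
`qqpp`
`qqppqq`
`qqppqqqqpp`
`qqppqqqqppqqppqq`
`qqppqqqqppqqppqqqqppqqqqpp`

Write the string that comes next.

qqppqqqqppqqppqqqqppqqqqppqqppqqqqppqqppqq

Each term (from the third on) is the previous term followed by the one before it: term 3 = qq·pp = qqpp.
Continuing: qqppqqqqppqqppqqqqppqqqqpp · qqppqqqqppqqppqq gives term 8.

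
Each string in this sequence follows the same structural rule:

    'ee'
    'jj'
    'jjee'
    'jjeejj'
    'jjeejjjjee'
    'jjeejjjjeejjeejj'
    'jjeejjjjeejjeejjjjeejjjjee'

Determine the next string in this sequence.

Each term (from the third on) is the previous term followed by the one before it: term 3 = jj·ee = jjee.
The next term joins jjeejjjjeejjeejjjjeejjjjee and jjeejjjjeejjeejj.

jjeejjjjeejjeejjjjeejjjjeejjeejjjjeejjeejj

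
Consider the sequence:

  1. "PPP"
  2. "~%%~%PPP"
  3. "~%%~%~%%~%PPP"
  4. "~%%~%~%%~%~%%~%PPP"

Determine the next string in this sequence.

Every step adds ~%%~% at the front: s(k+1) = ~%%~%·s(k).
Applying this once more to ~%%~%~%%~%~%%~%PPP:

~%%~%~%%~%~%%~%~%%~%PPP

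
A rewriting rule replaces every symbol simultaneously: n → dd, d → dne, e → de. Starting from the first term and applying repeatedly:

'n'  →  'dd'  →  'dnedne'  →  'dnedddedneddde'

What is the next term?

dnedddednednednedednedddednednednede

φ(dnedddedneddde) expands symbol-by-symbol to dne dd de dne dne dne de dne dd de dne dne dne de; joining the 14 pieces gives the next term.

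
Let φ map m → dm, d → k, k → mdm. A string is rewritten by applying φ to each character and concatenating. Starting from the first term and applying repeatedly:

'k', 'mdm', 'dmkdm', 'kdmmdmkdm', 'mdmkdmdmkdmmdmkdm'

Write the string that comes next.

dmkdmmdmkdmkdmmdmkdmdmkdmmdmkdm

Applying the rule to each of the 17 symbols of mdmkdmdmkdmmdmkdm gives the pieces dm k dm mdm k dm k dm mdm k dm dm k dm mdm k dm, which concatenate to the answer.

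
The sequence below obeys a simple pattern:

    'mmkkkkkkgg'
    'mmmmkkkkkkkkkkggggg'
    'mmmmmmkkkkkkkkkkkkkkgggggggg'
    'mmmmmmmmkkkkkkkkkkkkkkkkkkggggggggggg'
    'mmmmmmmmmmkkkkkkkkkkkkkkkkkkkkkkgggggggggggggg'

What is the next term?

mmmmmmmmmmmmkkkkkkkkkkkkkkkkkkkkkkkkkkggggggggggggggggg

Term n consists of 2n m's, followed by 4n+2 k's, followed by 3n-1 g's (n = 1, 2, …).
At n = 6 the blocks have lengths 12, 26, 17.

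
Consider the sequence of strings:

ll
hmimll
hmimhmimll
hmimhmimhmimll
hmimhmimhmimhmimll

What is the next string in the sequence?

The strings grow by a fixed prefix hmim each time.
One more step from hmimhmimhmimhmimll gives the answer.

hmimhmimhmimhmimhmimll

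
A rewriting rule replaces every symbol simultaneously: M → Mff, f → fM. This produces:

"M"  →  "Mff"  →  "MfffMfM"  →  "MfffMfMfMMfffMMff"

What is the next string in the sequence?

Rewriting the 17 symbols of MfffMfMfMMfffMMff one by one yields Mff fM fM fM Mff fM Mff fM Mff Mff fM fM fM Mff Mff fM fM; concatenated:

MfffMfMfMMfffMMfffMMffMfffMfMfMMffMfffMfM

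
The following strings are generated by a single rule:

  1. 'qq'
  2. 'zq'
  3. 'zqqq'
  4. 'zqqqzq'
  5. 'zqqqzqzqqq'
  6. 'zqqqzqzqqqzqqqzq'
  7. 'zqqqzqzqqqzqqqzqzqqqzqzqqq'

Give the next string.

This is a Fibonacci-style word recurrence s(k) = s(k−1)·s(k−2): e.g. zq·qq = zqqq.
Continuing: zqqqzqzqqqzqqqzqzqqqzqzqqq · zqqqzqzqqqzqqqzq gives term 8.

zqqqzqzqqqzqqqzqzqqqzqzqqqzqqqzqzqqqzqqqzq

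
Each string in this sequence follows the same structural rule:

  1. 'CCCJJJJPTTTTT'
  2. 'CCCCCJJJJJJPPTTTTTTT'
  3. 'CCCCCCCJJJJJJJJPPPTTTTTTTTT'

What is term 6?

Each string has the form C^{2n-1} J^{2n} P^{n-1} T^{2n+1}, where the shown terms are n = 2, 3, 4.
At n = 7 the blocks have lengths 13, 14, 6, 15.

CCCCCCCCCCCCCJJJJJJJJJJJJJJPPPPPPTTTTTTTTTTTTTTT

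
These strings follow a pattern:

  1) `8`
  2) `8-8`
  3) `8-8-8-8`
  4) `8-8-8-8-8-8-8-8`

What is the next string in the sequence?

8-8-8-8-8-8-8-8-8-8-8-8-8-8-8-8

Each string is two copies of the previous one joined by '-'.
One more doubling of 8-8-8-8-8-8-8-8 gives the answer.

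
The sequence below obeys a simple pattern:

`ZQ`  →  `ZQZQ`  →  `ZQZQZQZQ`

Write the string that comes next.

ZQZQZQZQZQZQZQZQ

Each string is two copies of the previous one concatenated.
So the next term is two copies of ZQZQZQZQ.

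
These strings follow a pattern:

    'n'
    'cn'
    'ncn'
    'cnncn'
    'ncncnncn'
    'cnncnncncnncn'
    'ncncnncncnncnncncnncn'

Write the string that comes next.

From term 3 onward, concatenate the second-to-last term with the last: n·cn = ncn, cn·ncn = cnncn, …
Continuing: cnncnncncnncn · ncncnncncnncnncncnncn gives term 8.

cnncnncncnncnncncnncncnncnncncnncn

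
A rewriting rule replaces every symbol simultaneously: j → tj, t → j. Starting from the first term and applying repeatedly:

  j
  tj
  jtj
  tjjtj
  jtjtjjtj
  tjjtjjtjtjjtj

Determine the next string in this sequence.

jtjtjjtjtjjtjjtjtjjtj

Applying the rule to each of the 13 symbols of tjjtjjtjtjjtj gives the pieces j tj tj j tj tj j tj j tj tj j tj, which concatenate to the answer.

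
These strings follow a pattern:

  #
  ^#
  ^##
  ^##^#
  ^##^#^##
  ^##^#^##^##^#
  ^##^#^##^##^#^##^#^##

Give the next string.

This is a Fibonacci-style word recurrence s(k) = s(k−1)·s(k−2): e.g. ^#·# = ^##.
The next term joins ^##^#^##^##^#^##^#^## and ^##^#^##^##^#.

^##^#^##^##^#^##^#^##^##^#^##^##^#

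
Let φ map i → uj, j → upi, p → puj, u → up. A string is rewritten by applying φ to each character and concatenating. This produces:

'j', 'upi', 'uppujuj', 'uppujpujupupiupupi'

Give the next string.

uppujpujupupipujupupiuppujuppujujuppujuppujuj

Replace each of the 18 characters of uppujpujupupiupupi in place — up puj puj up upi puj up upi up puj up puj uj up puj up puj uj — and concatenate.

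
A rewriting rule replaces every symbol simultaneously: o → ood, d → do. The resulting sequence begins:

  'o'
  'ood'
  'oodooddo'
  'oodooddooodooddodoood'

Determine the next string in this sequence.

Replace each of the 21 characters of oodooddooodooddodoood in place — ood ood do ood ood do do ood ood ood do ood ood do do ood do ood ood ood do — and concatenate.

oodooddooodooddodooodoodooddooodooddodoooddooodoodooddo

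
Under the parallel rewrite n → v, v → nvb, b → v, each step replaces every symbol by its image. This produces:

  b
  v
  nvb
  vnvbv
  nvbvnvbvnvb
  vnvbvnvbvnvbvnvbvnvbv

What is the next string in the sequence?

Replace each of the 21 characters of vnvbvnvbvnvbvnvbvnvbv in place — nvb v nvb v nvb v nvb v nvb v nvb v nvb v nvb v nvb v nvb v nvb — and concatenate.

nvbvnvbvnvbvnvbvnvbvnvbvnvbvnvbvnvbvnvbvnvb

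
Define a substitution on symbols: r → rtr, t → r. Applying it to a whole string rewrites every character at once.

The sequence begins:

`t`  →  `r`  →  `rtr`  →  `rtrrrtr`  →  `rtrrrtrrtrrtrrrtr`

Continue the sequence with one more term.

rtrrrtrrtrrtrrrtrrtrrrtrrtrrrtrrtrrtrrrtr

Replace each of the 17 characters of rtrrrtrrtrrtrrrtr in place — rtr r rtr rtr rtr r rtr rtr r rtr rtr r rtr rtr rtr r rtr — and concatenate.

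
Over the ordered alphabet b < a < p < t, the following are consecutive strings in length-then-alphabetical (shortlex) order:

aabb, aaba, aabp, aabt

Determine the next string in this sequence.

aaab

Find the rightmost character of aabt below t, bump it to the next letter, and reset everything to its right to b.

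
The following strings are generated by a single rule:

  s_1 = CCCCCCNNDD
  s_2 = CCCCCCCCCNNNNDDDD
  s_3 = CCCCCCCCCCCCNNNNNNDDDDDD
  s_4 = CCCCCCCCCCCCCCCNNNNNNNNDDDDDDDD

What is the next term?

Reading off run lengths: C runs 6, 9, 12, 15; N runs 2, 4, 6, 8; D runs 2, 4, 6, 8 — each is linear in n (n = 1, 2, …).
For the next term, n = 5, so the run lengths are 18, 10, 10.

CCCCCCCCCCCCCCCCCCNNNNNNNNNNDDDDDDDDDD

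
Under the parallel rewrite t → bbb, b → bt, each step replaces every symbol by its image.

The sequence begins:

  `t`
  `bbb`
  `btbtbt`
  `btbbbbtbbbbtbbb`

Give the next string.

btbbbbtbtbtbtbbbbtbtbtbtbbbbtbtbt

Applying the rule to each of the 15 symbols of btbbbbtbbbbtbbb gives the pieces bt bbb bt bt bt bt bbb bt bt bt bt bbb bt bt bt, which concatenate to the answer.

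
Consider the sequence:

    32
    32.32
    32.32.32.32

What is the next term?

s(k+1) = s(k)·.·s(k) — each term doubles the last with '.' between the halves.
Doubling 32.32.32.32 with '.' between the halves:

32.32.32.32.32.32.32.32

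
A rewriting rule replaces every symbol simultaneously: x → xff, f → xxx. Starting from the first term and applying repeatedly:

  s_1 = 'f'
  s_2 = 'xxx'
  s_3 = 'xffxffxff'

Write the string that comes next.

xffxxxxxxxffxxxxxxxffxxxxxx

Expanding xffxffxff: x→xff, f→xxx, f→xxx, x→xff, f→xxx, f→xxx, x→xff, f→xxx, f→xxx. Concatenated: xff xxx xxx xff xxx xxx xff xxx xxx.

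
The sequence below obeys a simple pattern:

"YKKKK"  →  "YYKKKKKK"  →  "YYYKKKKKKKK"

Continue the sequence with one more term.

YYYYKKKKKKKKKK

Reading off run lengths: Y runs 1, 2, 3; K runs 4, 6, 8 — each is linear in n, where the shown terms are n = 2, 3, 4.
Setting n = 5 gives 4, 10 characters in each block.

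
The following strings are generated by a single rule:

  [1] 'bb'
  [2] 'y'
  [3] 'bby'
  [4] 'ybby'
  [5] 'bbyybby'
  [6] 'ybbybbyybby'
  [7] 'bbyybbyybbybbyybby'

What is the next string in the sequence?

Each term (from the third on) is the two preceding terms concatenated in order: term 3 = bb·y = bby.
Continuing: ybbybbyybby · bbyybbyybbybbyybby gives term 8.

ybbybbyybbybbyybbyybbybbyybby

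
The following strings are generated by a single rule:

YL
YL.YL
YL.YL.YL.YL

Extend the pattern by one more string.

Every step duplicates the string with '.' between the halves.
One more doubling of YL.YL.YL.YL gives the answer.

YL.YL.YL.YL.YL.YL.YL.YL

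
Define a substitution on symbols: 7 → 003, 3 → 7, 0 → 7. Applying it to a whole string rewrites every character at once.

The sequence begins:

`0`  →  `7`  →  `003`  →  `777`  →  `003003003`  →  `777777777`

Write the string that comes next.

Expanding 777777777: 7→003, 7→003, 7→003, 7→003, 7→003, 7→003, 7→003, 7→003, 7→003. Concatenated: 003 003 003 003 003 003 003 003 003.

003003003003003003003003003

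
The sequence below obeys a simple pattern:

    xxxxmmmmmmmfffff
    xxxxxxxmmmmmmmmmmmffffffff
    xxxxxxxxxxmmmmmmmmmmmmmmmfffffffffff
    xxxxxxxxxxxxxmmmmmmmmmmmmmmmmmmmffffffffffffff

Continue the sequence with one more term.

xxxxxxxxxxxxxxxxmmmmmmmmmmmmmmmmmmmmmmmfffffffffffffffff

Each string has the form x^{3n-2} m^{4n-1} f^{3n-1}, where the shown terms are n = 2, 3, 4, 5.
At n = 6 the blocks have lengths 16, 23, 17.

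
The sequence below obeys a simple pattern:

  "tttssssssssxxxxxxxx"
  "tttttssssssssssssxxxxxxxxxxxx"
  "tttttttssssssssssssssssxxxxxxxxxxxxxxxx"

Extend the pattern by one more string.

Each string has the form t^{2n-1} s^{4n} x^{4n}, where the shown terms are n = 2, 3, 4.
For the next term, n = 5, so the run lengths are 9, 20, 20.

tttttttttssssssssssssssssssssxxxxxxxxxxxxxxxxxxxx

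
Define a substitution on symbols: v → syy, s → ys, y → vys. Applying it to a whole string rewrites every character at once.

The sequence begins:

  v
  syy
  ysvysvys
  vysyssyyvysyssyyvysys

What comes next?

Applying the rule to each of the 21 symbols of vysyssyyvysyssyyvysys gives the pieces syy vys ys vys ys ys vys vys syy vys ys vys ys ys vys vys syy vys ys vys ys, which concatenate to the answer.

syyvysysvysysysvysvyssyyvysysvysysysvysvyssyyvysysvysys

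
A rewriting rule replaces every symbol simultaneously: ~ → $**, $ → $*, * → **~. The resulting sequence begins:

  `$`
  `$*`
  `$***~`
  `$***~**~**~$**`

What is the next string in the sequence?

Rewriting the 14 symbols of $***~**~**~$** one by one yields $* **~ **~ **~ $** **~ **~ $** **~ **~ $** $* **~ **~; concatenated:

$***~**~**~$****~**~$****~**~$**$***~**~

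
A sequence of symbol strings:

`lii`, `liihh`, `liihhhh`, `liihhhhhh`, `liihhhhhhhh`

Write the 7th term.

Every step adds hh to the end: s(k+1) = s(k)·hh.
From liihhhhhhhh, 2 further steps: liihhhhhhhh → liihhhhhhhhhh → (answer).

liihhhhhhhhhhhh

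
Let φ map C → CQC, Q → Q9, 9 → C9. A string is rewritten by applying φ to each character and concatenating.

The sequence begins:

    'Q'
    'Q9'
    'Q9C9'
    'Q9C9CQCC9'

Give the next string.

Rewriting each symbol of Q9C9CQCC9: Q→Q9, 9→C9, C→CQC, 9→C9, C→CQC, Q→Q9, C→CQC, C→CQC, 9→C9, which concatenates to Q9 C9 CQC C9 CQC Q9 CQC CQC C9.

Q9C9CQCC9CQCQ9CQCCQCC9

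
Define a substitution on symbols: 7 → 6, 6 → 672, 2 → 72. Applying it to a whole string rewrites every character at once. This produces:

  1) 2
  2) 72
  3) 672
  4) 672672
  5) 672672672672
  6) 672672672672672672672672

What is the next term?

φ(672672672672672672672672) expands symbol-by-symbol to 672 6 72 672 6 72 672 6 72 672 6 72 672 6 72 672 6 72 672 6 72 672 6 72; joining the 24 pieces gives the next term.

672672672672672672672672672672672672672672672672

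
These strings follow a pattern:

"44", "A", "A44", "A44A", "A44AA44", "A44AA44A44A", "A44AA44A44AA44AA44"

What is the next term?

A44AA44A44AA44AA44A44AA44A44A

Each term (from the third on) is the previous term followed by the one before it: term 3 = A·44 = A44.
The next term joins A44AA44A44AA44AA44 and A44AA44A44A.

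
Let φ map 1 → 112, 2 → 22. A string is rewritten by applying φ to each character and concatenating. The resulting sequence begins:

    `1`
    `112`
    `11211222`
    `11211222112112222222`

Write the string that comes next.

φ(11211222112112222222) expands symbol-by-symbol to 112 112 22 112 112 22 22 22 112 112 22 112 112 22 22 22 22 22 22 22; joining the 20 pieces gives the next term.

112112221121122222221121122211211222222222222222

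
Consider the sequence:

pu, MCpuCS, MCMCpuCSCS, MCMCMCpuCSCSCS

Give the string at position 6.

MCMCMCMCMCpuCSCSCSCSCS

Each term wraps the previous one in MC on the left and CS on the right.
From MCMCMCpuCSCSCS, 2 further steps: MCMCMCpuCSCSCS → MCMCMCMCpuCSCSCSCS → (answer).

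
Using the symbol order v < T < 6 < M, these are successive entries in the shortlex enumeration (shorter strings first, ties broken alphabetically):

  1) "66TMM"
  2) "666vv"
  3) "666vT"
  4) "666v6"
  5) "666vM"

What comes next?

Find the rightmost character of 666vM below M, bump it to the next letter, and reset everything to its right to v.

666Tv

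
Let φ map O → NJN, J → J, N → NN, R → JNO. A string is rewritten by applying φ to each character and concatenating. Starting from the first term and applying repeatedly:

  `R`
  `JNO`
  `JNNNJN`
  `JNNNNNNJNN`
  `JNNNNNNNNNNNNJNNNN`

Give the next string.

JNNNNNNNNNNNNNNNNNNNNNNNNJNNNNNNNN

φ(JNNNNNNNNNNNNJNNNN) expands symbol-by-symbol to J NN NN NN NN NN NN NN NN NN NN NN NN J NN NN NN NN; joining the 18 pieces gives the next term.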